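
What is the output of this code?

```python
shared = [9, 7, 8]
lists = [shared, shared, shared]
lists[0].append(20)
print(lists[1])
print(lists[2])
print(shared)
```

Key concept: list of same reference.
Step by step:
`shared = [9, 7, 8]` → shared = [9, 7, 8]
`lists = [shared, shared, shared]` → lists = [[9, 7, 8], [9, 7, 8], [9, 7, 8]]
`lists[0].append(20)` → shared = [9, 7, 8, 20]; lists = [[9, 7, 8, 20], [9, 7, 8, 20], [9, 7, 8, 20]]
`print(lists[1])` → prints [9, 7, 8, 20]
`print(lists[2])` → prints [9, 7, 8, 20]
`print(shared)` → prints [9, 7, 8, 20]

Answer:
[9, 7, 8, 20]
[9, 7, 8, 20]
[9, 7, 8, 20]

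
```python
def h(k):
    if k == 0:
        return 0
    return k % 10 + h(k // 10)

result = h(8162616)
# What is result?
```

Sum of digits of 8162616: 6 + 1 + 6 + 2 + 6 + 1 + 8 = 30

Answer: 30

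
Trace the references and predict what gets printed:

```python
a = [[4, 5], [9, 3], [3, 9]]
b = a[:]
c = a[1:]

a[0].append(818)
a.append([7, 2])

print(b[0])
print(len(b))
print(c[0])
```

Key concept: slice with nested mutation.
Step by step:
`a = [[4, 5], [9, 3], [3, 9]]` → a = [[4, 5], [9, 3], [3, 9]]
`b = a[:]` → b = [[4, 5], [9, 3], [3, 9]]
`c = a[1:]` → c = [[9, 3], [3, 9]]
`a[0].append(818)` → a = [[4, 5, 818], [9, 3], [3, 9]]; b = [[4, 5, 818], [9, 3], [3, 9]]
`a.append([7, 2])` → a = [[4, 5, 818], [9, 3], [3, 9], [7, 2]]
`print(b[0])` → prints [4, 5, 818]
`print(len(b))` → prints 3
`print(c[0])` → prints [9, 3]

Answer:
[4, 5, 818]
3
[9, 3]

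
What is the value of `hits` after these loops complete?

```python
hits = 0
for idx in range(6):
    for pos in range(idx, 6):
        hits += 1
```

Upper triangle: 6 + 5 + ... + 1
`hits` takes the values: 0 → 1 → 2 → 3 → 4 → 5 → 6 → 7 → 8 → 9 → 10 → 11 → 12 → 13 → 14 → 15 → 16 → 17 → 18 → 19 → 20 → 21

Answer: 21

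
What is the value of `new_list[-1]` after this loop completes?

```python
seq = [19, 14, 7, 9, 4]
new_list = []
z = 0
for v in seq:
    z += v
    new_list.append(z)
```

Cumulative sum ends at 53
`new_list` takes the values: [] → [19] → [19, 33] → [19, 33, 40] → [19, 33, 40, 49] → [19, 33, 40, 49, 53]
So `new_list[-1]` = 53

Answer: 53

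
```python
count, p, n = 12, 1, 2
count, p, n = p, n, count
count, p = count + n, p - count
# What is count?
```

Trace:
`count, p, n = 12, 1, 2` → count = 12; p = 1; n = 2
`count, p, n = p, n, count` → count = 1; p = 2; n = 12
`count, p = count + n, p - count` → count = 13; p = 1
So count = 13

Answer: 13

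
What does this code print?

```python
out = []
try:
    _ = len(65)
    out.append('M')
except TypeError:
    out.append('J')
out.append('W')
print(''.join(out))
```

Execution trace: 'J' (except TypeError) → 'W' (after the try/except). Output: JW

Answer: JW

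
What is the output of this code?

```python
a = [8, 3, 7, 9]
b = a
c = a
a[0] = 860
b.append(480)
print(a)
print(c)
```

Key concept: multiple aliases.
Step by step:
`a = [8, 3, 7, 9]` → a = [8, 3, 7, 9]
`b = a` → b = [8, 3, 7, 9] (same object as a)
`c = a` → c = [8, 3, 7, 9] (same object as a, b)
`a[0] = 860` → a = [860, 3, 7, 9] (same object as b, c); b = [860, 3, 7, 9] (same object as a, c); c = [860, 3, 7, 9] (same object as a, b)
`b.append(480)` → a = [860, 3, 7, 9, 480] (same object as b, c); b = [860, 3, 7, 9, 480] (same object as a, c); c = [860, 3, 7, 9, 480] (same object as a, b)
`print(a)` → prints [860, 3, 7, 9, 480]
`print(c)` → prints [860, 3, 7, 9, 480]

Answer:
[860, 3, 7, 9, 480]
[860, 3, 7, 9, 480]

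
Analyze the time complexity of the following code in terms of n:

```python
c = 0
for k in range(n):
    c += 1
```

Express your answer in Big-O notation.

Each loop level contributes: n. Multiplying the contributions gives O(n).

Answer: O(n)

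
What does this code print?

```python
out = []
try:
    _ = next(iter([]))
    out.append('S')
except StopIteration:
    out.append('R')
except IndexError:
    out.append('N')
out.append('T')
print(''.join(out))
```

Execution trace: 'R' (except StopIteration) → 'T' (after the try/except). Output: RT

Answer: RT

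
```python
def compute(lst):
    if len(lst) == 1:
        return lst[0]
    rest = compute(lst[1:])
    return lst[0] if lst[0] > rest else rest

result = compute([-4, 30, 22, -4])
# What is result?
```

Recursive max over [-4, 30, 22, -4] = 30

Answer: 30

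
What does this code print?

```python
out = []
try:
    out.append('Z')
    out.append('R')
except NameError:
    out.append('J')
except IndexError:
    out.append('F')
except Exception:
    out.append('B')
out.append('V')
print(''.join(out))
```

Execution trace: 'Z' (try body) → 'R' (try body, no exception) → 'V' (after the try/except). Output: ZRV

Answer: ZRV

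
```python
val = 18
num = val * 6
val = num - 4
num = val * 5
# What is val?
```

Trace:
`val = 18` → val = 18
`num = val * 6` → num = 108
`val = num - 4` → val = 104
`num = val * 5` → num = 520
So val = 104

Answer: 104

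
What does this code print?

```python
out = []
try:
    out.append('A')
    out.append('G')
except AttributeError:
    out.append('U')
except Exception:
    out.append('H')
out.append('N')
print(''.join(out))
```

Execution trace: 'A' (try body) → 'G' (try body, no exception) → 'N' (after the try/except). Output: AGN

Answer: AGN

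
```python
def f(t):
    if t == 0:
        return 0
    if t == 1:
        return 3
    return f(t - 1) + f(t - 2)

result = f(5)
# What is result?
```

Build up from base cases: f(0)=0, f(1)=3, f(2)=3, f(3)=6, f(4)=9, f(5)=15

Answer: 15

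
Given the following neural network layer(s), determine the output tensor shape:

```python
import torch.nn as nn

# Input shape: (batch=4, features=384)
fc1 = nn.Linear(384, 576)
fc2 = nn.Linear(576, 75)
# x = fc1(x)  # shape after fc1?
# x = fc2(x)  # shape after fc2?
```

Input: (4, 384) -> after fc1: (4, 576) -> Output: (4, 75)

Answer: (4, 75)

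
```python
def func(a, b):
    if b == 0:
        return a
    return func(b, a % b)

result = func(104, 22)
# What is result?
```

func(104, 22) -> func(22, 16) -> func(16, 6) -> func(6, 4) -> func(4, 2) -> func(2, 0) -> 2

Answer: 2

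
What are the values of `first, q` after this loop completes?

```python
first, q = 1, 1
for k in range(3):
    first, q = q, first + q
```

Fibonacci: after 3 iterations
`first, q` takes the values: (1, 1) → (1, 2) → (2, 3) → (3, 5)

Answer: 3, 5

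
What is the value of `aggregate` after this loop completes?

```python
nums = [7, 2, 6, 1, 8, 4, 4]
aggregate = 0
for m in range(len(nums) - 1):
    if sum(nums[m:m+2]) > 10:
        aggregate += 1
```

Count windows with sum > 10
`aggregate` takes the values: 0 → 1

Answer: 1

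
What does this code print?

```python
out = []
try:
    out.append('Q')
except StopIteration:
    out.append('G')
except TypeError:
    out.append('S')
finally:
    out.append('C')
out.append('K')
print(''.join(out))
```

Execution trace: 'Q' (try body, no exception) → 'C' (finally) → 'K' (after the try/except). Output: QCK

Answer: QCK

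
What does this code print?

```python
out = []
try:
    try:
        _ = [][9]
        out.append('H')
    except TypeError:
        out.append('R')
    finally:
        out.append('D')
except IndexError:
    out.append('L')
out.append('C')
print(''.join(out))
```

Execution trace: 'D' (finally) → 'L' (outer except IndexError) → 'C' (after the try/except). Output: DLC

Answer: DLC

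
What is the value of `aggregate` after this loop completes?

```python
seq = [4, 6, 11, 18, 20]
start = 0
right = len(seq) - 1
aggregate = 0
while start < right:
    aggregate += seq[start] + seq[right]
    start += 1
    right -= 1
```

Sum of pairs from ends
`aggregate` takes the values: 0 → 24 → 48

Answer: 48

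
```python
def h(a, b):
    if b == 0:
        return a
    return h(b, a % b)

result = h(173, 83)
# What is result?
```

h(173, 83) -> h(83, 7) -> h(7, 6) -> h(6, 1) -> h(1, 0) -> 1

Answer: 1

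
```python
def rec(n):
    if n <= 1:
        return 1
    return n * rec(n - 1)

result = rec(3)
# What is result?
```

rec(3) = 3 * 2 * 1 = 6

Answer: 6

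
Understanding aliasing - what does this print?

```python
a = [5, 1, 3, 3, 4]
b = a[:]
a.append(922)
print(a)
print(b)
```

Key concept: slice [:] creates copy.
Step by step:
`a = [5, 1, 3, 3, 4]` → a = [5, 1, 3, 3, 4]
`b = a[:]` → b = [5, 1, 3, 3, 4]
`a.append(922)` → a = [5, 1, 3, 3, 4, 922]
`print(a)` → prints [5, 1, 3, 3, 4, 922]
`print(b)` → prints [5, 1, 3, 3, 4]

Answer:
[5, 1, 3, 3, 4, 922]
[5, 1, 3, 3, 4]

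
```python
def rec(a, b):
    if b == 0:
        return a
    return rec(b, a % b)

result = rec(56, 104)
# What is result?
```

rec(56, 104) -> rec(104, 56) -> rec(56, 48) -> rec(48, 8) -> rec(8, 0) -> 8

Answer: 8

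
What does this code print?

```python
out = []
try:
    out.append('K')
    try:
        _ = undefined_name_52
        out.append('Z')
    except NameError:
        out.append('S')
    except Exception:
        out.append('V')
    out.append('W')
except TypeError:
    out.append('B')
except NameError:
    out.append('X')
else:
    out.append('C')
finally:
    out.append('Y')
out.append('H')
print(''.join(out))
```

Execution trace: 'K' (try body) → 'S' (inner except NameError) → 'W' (try body, no exception) → 'C' (else) → 'Y' (finally) → 'H' (after the try/except). Output: KSWCYH

Answer: KSWCYH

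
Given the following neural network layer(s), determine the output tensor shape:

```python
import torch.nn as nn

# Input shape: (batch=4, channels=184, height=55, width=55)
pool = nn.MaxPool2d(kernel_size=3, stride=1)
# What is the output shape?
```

Input: (4, 184, 55, 55) -> Output: (4, 184, 53, 53)

Answer: (4, 184, 53, 53)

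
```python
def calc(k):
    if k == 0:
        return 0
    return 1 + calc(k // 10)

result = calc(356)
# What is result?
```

Count of digits of 356: 3

Answer: 3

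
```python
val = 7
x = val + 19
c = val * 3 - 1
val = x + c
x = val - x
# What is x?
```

Trace:
`val = 7` → val = 7
`x = val + 19` → x = 26
`c = val * 3 - 1` → c = 20
`val = x + c` → val = 46
`x = val - x` → x = 20
So x = 20

Answer: 20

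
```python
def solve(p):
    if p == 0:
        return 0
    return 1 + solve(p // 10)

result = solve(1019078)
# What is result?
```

Count of digits of 1019078: 7

Answer: 7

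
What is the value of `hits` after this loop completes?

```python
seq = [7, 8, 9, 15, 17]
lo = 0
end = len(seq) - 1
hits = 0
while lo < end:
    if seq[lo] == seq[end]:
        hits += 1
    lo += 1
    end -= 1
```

Count matching pairs from ends
`hits` takes the values: 0

Answer: 0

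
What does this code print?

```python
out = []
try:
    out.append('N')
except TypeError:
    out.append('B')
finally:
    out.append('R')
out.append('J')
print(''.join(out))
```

Execution trace: 'N' (try body, no exception) → 'R' (finally) → 'J' (after the try/except). Output: NRJ

Answer: NRJ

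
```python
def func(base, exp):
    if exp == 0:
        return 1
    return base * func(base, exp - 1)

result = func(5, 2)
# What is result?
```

func(5, 2) = 5 * 5 = 25

Answer: 25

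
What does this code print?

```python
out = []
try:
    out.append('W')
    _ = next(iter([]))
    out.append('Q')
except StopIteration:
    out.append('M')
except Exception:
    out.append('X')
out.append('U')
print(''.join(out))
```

Execution trace: 'W' (try body) → 'M' (except StopIteration) → 'U' (after the try/except). Output: WMU

Answer: WMU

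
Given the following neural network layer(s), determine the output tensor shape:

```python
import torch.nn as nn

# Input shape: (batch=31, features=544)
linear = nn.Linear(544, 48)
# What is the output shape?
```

Input: (31, 544) -> Output: (31, 48)

Answer: (31, 48)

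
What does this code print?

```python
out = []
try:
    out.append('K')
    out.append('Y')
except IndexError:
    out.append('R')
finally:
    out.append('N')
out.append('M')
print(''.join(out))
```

Execution trace: 'K' (try body) → 'Y' (try body, no exception) → 'N' (finally) → 'M' (after the try/except). Output: KYNM

Answer: KYNM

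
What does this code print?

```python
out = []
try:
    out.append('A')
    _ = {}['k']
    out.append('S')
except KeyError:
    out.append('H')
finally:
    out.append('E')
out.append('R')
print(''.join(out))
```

Execution trace: 'A' (try body) → 'H' (except KeyError) → 'E' (finally) → 'R' (after the try/except). Output: AHER

Answer: AHER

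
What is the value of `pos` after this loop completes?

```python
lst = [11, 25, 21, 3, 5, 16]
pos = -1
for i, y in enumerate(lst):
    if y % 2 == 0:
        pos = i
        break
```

First even number index in [11, 25, 21, 3, 5, 16]
`pos` takes the values: -1 → 5

Answer: 5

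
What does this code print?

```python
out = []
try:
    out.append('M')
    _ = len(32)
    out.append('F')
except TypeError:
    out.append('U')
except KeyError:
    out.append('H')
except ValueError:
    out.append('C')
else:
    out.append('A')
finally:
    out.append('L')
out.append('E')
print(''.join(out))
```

Execution trace: 'M' (try body) → 'U' (except TypeError) → 'L' (finally) → 'E' (after the try/except). Output: MULE

Answer: MULE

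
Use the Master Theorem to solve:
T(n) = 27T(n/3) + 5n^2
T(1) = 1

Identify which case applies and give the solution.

a=27, b=3, f(n)=5n^2. log_3(27) = 3. Since c=2 < 3, Case 1 applies: T(n) = Θ(n^log_b(a)) = O(n^3).

Answer: O(n^3) - Case 1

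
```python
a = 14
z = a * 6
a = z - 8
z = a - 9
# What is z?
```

Trace:
`a = 14` → a = 14
`z = a * 6` → z = 84
`a = z - 8` → a = 76
`z = a - 9` → z = 67
So z = 67

Answer: 67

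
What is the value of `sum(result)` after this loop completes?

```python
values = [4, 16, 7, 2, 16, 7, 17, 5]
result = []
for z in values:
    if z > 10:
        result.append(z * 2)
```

Sum of doubled values > 10
`result` takes the values: [] → [32] → [32, 32] → [32, 32, 34]
So `sum(result)` = 98

Answer: 98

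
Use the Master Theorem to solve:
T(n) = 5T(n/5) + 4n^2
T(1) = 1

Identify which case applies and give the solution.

a=5, b=5, f(n)=4n^2. log_5(5) = 1. Since c=2 > 1 and the regularity condition holds (5(n/5)^2 = (5/5^2)n^2 with 5/5^2 < 1), Case 3 applies: T(n) = Θ(f(n)) = O(n^2).

Answer: O(n^2) - Case 3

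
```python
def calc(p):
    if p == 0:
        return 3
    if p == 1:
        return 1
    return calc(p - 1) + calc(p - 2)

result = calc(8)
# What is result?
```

Build up from base cases: calc(0)=3, calc(1)=1, calc(2)=4, calc(3)=5, calc(4)=9, calc(5)=14, calc(6)=23, ..., calc(8)=60

Answer: 60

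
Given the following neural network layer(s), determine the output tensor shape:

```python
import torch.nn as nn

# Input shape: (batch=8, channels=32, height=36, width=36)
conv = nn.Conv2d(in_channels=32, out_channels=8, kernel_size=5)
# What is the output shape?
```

Input: (8, 32, 36, 36) -> Output: (8, 8, 32, 32)

Answer: (8, 8, 32, 32)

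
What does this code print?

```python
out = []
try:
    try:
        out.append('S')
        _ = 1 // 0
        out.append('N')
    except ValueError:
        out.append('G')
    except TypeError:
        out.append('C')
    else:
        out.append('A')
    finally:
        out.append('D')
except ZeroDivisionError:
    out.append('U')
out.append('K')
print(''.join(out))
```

Execution trace: 'S' (try body) → 'D' (finally) → 'U' (outer except ZeroDivisionError) → 'K' (after the try/except). Output: SDUK

Answer: SDUK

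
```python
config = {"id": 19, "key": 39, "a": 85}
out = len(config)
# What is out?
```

Trace:
`config = {"id": 19, "key": 39, "a": 85}` → config = {'id': 19, 'key': 39, 'a': 85}
`out = len(config)` → out = 3
So out = 3

Answer: 3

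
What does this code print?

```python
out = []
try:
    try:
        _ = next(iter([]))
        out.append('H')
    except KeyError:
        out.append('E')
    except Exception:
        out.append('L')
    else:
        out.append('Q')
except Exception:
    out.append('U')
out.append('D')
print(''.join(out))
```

Execution trace: 'L' (inner except Exception) → 'D' (after the try/except). Output: LD

Answer: LD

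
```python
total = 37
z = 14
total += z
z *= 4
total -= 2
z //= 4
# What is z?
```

Trace:
`total = 37` → total = 37
`z = 14` → z = 14
`total += z` → total = 51
`z *= 4` → z = 56
`total -= 2` → total = 49
`z //= 4` → z = 14
So z = 14

Answer: 14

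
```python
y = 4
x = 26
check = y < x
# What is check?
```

Trace:
`y = 4` → y = 4
`x = 26` → x = 26
`check = y < x` → check = True
So check = True

Answer: True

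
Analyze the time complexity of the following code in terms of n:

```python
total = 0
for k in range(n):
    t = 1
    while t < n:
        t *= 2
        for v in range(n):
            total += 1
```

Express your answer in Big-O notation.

Each loop level contributes: n × log n × n. Multiplying the contributions gives O(n^2 log n).

Answer: O(n^2 log n)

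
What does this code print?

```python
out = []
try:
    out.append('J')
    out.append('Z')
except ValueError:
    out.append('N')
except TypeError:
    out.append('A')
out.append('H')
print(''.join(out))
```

Execution trace: 'J' (try body) → 'Z' (try body, no exception) → 'H' (after the try/except). Output: JZH

Answer: JZH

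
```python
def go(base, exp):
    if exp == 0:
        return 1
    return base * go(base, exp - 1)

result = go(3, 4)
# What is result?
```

go(3, 4) = 3 * 3 * 3 * 3 = 81

Answer: 81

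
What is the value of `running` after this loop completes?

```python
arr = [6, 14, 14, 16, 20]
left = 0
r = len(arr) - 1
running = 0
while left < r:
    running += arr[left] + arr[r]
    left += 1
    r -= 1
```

Sum of pairs from ends
`running` takes the values: 0 → 26 → 56

Answer: 56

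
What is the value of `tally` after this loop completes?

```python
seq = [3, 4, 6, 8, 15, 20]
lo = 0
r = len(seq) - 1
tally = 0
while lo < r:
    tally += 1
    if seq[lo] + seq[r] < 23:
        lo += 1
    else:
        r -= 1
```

Steps to find pair summing to 23
`tally` takes the values: 0 → 1 → 2 → 3 → 4 → 5

Answer: 5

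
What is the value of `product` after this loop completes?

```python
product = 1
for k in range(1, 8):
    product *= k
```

7! = 5040
`product` takes the values: 1 → 2 → 6 → 24 → 120 → 720 → 5040

Answer: 5040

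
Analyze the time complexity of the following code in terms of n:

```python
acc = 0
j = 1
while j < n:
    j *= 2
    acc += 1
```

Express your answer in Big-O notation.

Each loop level contributes: log n. Multiplying the contributions gives O(log n).

Answer: O(log n)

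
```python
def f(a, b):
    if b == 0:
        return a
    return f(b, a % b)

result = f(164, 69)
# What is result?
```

f(164, 69) -> f(69, 26) -> f(26, 17) -> f(17, 9) -> f(9, 8) -> f(8, 1) -> f(1, 0) -> 1

Answer: 1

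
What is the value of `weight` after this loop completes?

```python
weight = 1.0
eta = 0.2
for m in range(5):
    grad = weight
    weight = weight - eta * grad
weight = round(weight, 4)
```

Gradient descent: w = 1.0 * (1 - 0.2)^5
`weight` takes the values: 1.0 → 0.8 → 0.64 → 0.512 → 0.4096 → 0.32768 → 0.3277

Answer: 0.3277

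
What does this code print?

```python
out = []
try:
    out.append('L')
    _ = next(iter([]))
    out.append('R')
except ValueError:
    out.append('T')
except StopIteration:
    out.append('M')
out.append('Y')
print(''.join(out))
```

Execution trace: 'L' (try body) → 'M' (except StopIteration) → 'Y' (after the try/except). Output: LMY

Answer: LMY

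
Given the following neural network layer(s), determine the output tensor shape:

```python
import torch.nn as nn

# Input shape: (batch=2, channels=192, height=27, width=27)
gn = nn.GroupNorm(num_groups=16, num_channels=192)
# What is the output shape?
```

Input: (2, 192, 27, 27) -> Output: (2, 192, 27, 27)

Answer: (2, 192, 27, 27)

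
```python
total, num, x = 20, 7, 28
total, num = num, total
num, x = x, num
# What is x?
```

Trace:
`total, num, x = 20, 7, 28` → total = 20; num = 7; x = 28
`total, num = num, total` → total = 7; num = 20
`num, x = x, num` → num = 28; x = 20
So x = 20

Answer: 20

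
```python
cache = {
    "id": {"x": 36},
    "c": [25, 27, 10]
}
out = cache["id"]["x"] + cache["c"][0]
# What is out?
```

Trace:
`cache = { ...` → cache = {'id': {'x': 36}, 'c': [25, 27, 10]}
`out = cache["id"]["x"] + cache["c"][0]` → out = 61
So out = 61

Answer: 61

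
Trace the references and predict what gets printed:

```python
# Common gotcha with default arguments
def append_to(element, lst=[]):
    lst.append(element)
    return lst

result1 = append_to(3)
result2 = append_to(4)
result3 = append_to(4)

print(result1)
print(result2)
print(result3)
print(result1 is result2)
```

Key concept: mutable default argument gotcha.
Step by step:
`result1 = append_to(3)` → result1 = [3]
`result2 = append_to(4)` → result1 = [3, 4] (same object as result2); result2 = [3, 4] (same object as result1)
`result3 = append_to(4)` → result1 = [3, 4, 4] (same object as result2, result3); result2 = [3, 4, 4] (same object as result1, result3); result3 = [3, 4, 4] (same object as result1, result2)
`print(result1)` → prints [3, 4, 4]
`print(result2)` → prints [3, 4, 4]
`print(result3)` → prints [3, 4, 4]
`print(result1 is result2)` → prints True

Answer:
[3, 4, 4]
[3, 4, 4]
[3, 4, 4]
True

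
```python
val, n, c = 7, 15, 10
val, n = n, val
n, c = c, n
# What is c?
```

Trace:
`val, n, c = 7, 15, 10` → val = 7; n = 15; c = 10
`val, n = n, val` → val = 15; n = 7
`n, c = c, n` → n = 10; c = 7
So c = 7

Answer: 7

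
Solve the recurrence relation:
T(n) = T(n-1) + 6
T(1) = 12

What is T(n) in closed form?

Unrolling: T(n) = T(1) + 6·(n-1) = 12 + 6(n-1) = 6n + 6.

Answer: T(n) = 6n + 6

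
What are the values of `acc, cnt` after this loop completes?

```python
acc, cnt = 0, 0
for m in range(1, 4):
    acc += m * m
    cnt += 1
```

Sum of squares and count
`acc, cnt` takes the values: (0, 0) → (1, 0) → (1, 1) → (5, 1) → (5, 2) → (14, 2) → (14, 3)

Answer: 14, 3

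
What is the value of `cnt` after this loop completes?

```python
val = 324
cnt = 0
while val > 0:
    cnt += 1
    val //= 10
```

Count digits by repeated division by 10
`cnt` takes the values: 0 → 1 → 2 → 3

Answer: 3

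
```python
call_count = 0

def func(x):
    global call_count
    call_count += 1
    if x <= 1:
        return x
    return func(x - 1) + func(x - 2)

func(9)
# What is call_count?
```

Calls(x) = 1 + Calls(x-1) + Calls(x-2); Calls(0)=Calls(1)=1. For x=9 this gives 109.

Answer: 109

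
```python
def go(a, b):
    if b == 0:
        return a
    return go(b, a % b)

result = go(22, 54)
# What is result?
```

go(22, 54) -> go(54, 22) -> go(22, 10) -> go(10, 2) -> go(2, 0) -> 2

Answer: 2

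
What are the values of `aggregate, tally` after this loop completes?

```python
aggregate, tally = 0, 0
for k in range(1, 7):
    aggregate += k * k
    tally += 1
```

Sum of squares and count
`aggregate, tally` takes the values: (0, 0) → (1, 0) → (1, 1) → (5, 1) → (5, 2) → (14, 2) → (14, 3) → (30, 3) → (30, 4) → (55, 4) → (55, 5) → (91, 5) → (91, 6)

Answer: 91, 6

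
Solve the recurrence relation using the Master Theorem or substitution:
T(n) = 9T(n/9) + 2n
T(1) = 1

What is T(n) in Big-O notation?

By Master Theorem: a=9, b=9, f(n)=2n. Since log_9(9) = 1 and f(n) = Θ(n^1), Case 2 applies. T(n) = O(n log n).

Answer: O(n log n)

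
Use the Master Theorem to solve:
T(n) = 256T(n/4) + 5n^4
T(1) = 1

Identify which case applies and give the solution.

a=256, b=4, f(n)=5n^4. log_4(256) = 4. Since c=4 = 4, Case 2 applies: T(n) = Θ(n^log_b(a) · log n) = O(n^4 log n).

Answer: O(n^4 log n) - Case 2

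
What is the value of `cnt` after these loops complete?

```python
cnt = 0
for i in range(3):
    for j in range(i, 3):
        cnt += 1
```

Upper triangle: 3 + 2 + ... + 1
`cnt` takes the values: 0 → 1 → 2 → 3 → 4 → 5 → 6

Answer: 6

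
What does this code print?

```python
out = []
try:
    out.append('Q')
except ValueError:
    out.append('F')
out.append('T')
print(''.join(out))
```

Execution trace: 'Q' (try body, no exception) → 'T' (after the try/except). Output: QT

Answer: QT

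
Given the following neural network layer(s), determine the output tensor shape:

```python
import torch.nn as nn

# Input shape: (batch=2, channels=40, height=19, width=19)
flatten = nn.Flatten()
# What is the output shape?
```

Input: (2, 40, 19, 19) -> Output: (2, 14440)

Answer: (2, 14440)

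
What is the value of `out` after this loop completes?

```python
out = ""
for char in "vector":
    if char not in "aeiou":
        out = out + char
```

Remove vowels from 'vector'
`out` takes the values: "" → "v" → "vc" → "vct" → "vctr"

Answer: "vctr"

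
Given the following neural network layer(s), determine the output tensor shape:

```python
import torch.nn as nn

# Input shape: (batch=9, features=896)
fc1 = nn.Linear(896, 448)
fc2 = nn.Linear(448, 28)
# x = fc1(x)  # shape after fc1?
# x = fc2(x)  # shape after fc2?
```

Input: (9, 896) -> after fc1: (9, 448) -> Output: (9, 28)

Answer: (9, 28)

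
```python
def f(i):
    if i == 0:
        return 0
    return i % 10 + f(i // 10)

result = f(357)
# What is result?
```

Sum of digits of 357: 7 + 5 + 3 = 15

Answer: 15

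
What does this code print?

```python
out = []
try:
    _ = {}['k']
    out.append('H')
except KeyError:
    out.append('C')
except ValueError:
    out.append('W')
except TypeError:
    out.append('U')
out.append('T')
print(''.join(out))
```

Execution trace: 'C' (except KeyError) → 'T' (after the try/except). Output: CT

Answer: CT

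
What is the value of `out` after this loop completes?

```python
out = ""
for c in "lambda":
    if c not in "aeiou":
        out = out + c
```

Remove vowels from 'lambda'
`out` takes the values: "" → "l" → "lm" → "lmb" → "lmbd"

Answer: "lmbd"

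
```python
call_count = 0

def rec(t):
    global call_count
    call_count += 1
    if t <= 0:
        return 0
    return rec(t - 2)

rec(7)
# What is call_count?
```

Linear recursion stepping by 2: 5 calls from t=7 down to ≤0.

Answer: 5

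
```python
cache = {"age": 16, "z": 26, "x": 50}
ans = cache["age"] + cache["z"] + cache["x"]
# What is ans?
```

Trace:
`cache = {"age": 16, "z": 26, "x": 50}` → cache = {'age': 16, 'z': 26, 'x': 50}
`ans = cache["age"] + cache["z"] + cache["x"]` → ans = 92
So ans = 92

Answer: 92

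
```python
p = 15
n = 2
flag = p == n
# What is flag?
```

Trace:
`p = 15` → p = 15
`n = 2` → n = 2
`flag = p == n` → flag = False
So flag = False

Answer: False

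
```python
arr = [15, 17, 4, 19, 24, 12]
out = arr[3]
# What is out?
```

Trace:
`arr = [15, 17, 4, 19, 24, 12]` → arr = [15, 17, 4, 19, 24, 12]
`out = arr[3]` → out = 19
So out = 19

Answer: 19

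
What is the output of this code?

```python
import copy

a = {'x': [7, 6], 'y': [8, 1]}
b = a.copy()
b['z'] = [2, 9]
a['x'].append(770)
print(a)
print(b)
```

Key concept: shallow copy of dict with mutable values.
Step by step:
`a = {'x': [7, 6], 'y': [8, 1]}` → a = {'x': [7, 6], 'y': [8, 1]}
`b = a.copy()` → b = {'x': [7, 6], 'y': [8, 1]}
`b['z'] = [2, 9]` → b = {'x': [7, 6], 'y': [8, 1], 'z': [2, 9]}
`a['x'].append(770)` → a = {'x': [7, 6, 770], 'y': [8, 1]}; b = {'x': [7, 6, 770], 'y': [8, 1], 'z': [2, 9]}
`print(a)` → prints {'x': [7, 6, 770], 'y': [8, 1]}
`print(b)` → prints {'x': [7, 6, 770], 'y': [8, 1], 'z': [2, 9]}

Answer:
{'x': [7, 6, 770], 'y': [8, 1]}
{'x': [7, 6, 770], 'y': [8, 1], 'z': [2, 9]}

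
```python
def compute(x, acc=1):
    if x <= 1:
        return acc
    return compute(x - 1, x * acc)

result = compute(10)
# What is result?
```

Accumulator trace (n, acc): (10, 1) -> (9, 10) -> (8, 90) -> (7, 720) -> (6, 5040) -> (5, 30240) -> (4, 151200) -> (3, 604800) -> (2, 1814400) -> (1, 3628800) -> return 3628800

Answer: 3628800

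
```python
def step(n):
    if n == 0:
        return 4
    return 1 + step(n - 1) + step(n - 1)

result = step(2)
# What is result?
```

step(n) = 1 + 2·step(n-1), step(0)=4. Closed form: (4+1)·2^2 - 1 = 19.

Answer: 19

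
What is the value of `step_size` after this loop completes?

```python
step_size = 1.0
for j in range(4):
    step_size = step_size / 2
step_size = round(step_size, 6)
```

Halving LR 4 times: 1 / 2^4
`step_size` takes the values: 1.0 → 0.5 → 0.25 → 0.125 → 0.0625

Answer: 0.0625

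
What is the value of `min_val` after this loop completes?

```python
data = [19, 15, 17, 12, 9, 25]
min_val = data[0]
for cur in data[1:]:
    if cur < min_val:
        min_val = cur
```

Minimum of [19, 15, 17, 12, 9, 25]
`min_val` takes the values: 19 → 15 → 12 → 9

Answer: 9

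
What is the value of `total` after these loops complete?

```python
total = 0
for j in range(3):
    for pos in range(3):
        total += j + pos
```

Sum of all j+pos for j,pos in 3x3
`total` takes the values: 0 → 1 → 3 → 4 → 6 → 9 → 11 → 14 → 18

Answer: 18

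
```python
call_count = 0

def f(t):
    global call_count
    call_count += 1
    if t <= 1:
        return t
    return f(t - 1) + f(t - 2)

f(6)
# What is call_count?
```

Calls(t) = 1 + Calls(t-1) + Calls(t-2); Calls(0)=Calls(1)=1. For t=6 this gives 25.

Answer: 25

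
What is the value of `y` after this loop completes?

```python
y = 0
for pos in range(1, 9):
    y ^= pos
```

XOR of 1 to 8
`y` takes the values: 0 → 1 → 3 → 0 → 4 → 1 → 7 → 0 → 8

Answer: 8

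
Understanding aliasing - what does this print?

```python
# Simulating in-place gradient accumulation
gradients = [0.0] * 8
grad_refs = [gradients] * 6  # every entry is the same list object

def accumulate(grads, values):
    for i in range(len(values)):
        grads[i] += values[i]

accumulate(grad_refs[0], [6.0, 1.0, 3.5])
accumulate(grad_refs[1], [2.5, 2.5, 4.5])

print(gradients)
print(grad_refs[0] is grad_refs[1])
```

Key concept: gradient accumulation aliasing.
Step by step:
`gradients = [0.0] * 8` → gradients = [0.0, 0.0, 0.0, 0.0, 0.0, 0.0, 0.0, 0.0]
`grad_refs = [gradients] * 6` → grad_refs = [[0.0, 0.0, 0.0, 0.0, 0.0, 0.0, 0.0, 0.0], [0.0, 0.0, 0.0, 0.0, 0.0, 0.0, 0.0, 0.0], [0.0, 0.0, 0.0, 0.0, 0.0, 0.0, 0.0, 0.0], [0.0, 0.0, 0.0, 0.0, 0.0, 0.0, 0.0, 0.0], [0.0, 0.0, 0.0, 0.0, 0.0, 0.0, 0.0, 0.0], [0.0, 0.0, 0.0, 0.0, 0.0, 0.0, 0.0, 0.0]]
`accumulate(grad_refs[0], [6.0, 1.0, 3.5])` → gradients = [6.0, 1.0, 3.5, 0.0, 0.0, 0.0, 0.0, 0.0]; grad_refs = [[6.0, 1.0, 3.5, 0.0, 0.0, 0.0, 0.0, 0.0], [6.0, 1.0, 3.5, 0.0, 0.0, 0.0, 0.0, 0.0], [6.0, 1.0, 3.5, 0.0, 0.0, 0.0, 0.0, 0.0], [6.0, 1.0, 3.5, 0.0, 0.0, 0.0, 0.0, 0.0], [6.0, 1.0, 3.5, 0.0, 0.0, 0.0, 0.0, 0.0], [6.0, 1.0, 3.5, 0.0, 0.0, 0.0, 0.0, 0.0]]
`accumulate(grad_refs[1], [2.5, 2.5, 4.5])` → gradients = [8.5, 3.5, 8.0, 0.0, 0.0, 0.0, 0.0, 0.0]; grad_refs = [[8.5, 3.5, 8.0, 0.0, 0.0, 0.0, 0.0, 0.0], [8.5, 3.5, 8.0, 0.0, 0.0, 0.0, 0.0, 0.0], [8.5, 3.5, 8.0, 0.0, 0.0, 0.0, 0.0, 0.0], [8.5, 3.5, 8.0, 0.0, 0.0, 0.0, 0.0, 0.0], [8.5, 3.5, 8.0, 0.0, 0.0, 0.0, 0.0, 0.0], [8.5, 3.5, 8.0, 0.0, 0.0, 0.0, 0.0, 0.0]]
`print(gradients)` → prints [8.5, 3.5, 8.0, 0.0, 0.0, 0.0, 0.0, 0.0]
`print(grad_refs[0] is grad_refs[1])` → prints True

Answer:
[8.5, 3.5, 8.0, 0.0, 0.0, 0.0, 0.0, 0.0]
True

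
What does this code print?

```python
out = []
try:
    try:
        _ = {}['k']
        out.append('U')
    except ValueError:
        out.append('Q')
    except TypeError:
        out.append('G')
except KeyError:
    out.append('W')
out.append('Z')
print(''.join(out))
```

Execution trace: 'W' (outer except KeyError) → 'Z' (after the try/except). Output: WZ

Answer: WZ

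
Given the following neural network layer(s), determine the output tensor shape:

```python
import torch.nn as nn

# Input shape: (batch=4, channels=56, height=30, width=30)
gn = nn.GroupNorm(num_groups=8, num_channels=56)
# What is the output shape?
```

Input: (4, 56, 30, 30) -> Output: (4, 56, 30, 30)

Answer: (4, 56, 30, 30)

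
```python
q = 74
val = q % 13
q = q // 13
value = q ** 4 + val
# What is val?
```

Trace:
`q = 74` → q = 74
`val = q % 13` → val = 9
`q = q // 13` → q = 5
`value = q ** 4 + val` → value = 634
So val = 9

Answer: 9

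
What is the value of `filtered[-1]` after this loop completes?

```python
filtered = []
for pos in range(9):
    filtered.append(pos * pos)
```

Last element of squares 0 to 8
`filtered` takes the values: [] → [0] → [0, 1] → [0, 1, 4] → [0, 1, 4, 9] → [0, 1, 4, 9, 16] → [0, 1, 4, 9, 16, 25] → [0, 1, 4, 9, 16, 25, 36] → [0, 1, 4, 9, 16, 25, 36, 49] → [0, 1, 4, 9, 16, 25, 36, 49, 64]
So `filtered[-1]` = 64

Answer: 64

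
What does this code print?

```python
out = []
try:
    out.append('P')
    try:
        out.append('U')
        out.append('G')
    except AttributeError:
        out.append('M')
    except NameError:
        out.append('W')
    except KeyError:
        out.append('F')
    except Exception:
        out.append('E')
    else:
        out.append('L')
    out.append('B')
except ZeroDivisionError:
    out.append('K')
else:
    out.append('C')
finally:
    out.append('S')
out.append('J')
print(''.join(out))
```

Execution trace: 'P' (try body) → 'U' (inner try body) → 'G' (inner try body, no exception) → 'L' (inner else) → 'B' (try body, no exception) → 'C' (else) → 'S' (finally) → 'J' (after the try/except). Output: PUGLBCSJ

Answer: PUGLBCSJ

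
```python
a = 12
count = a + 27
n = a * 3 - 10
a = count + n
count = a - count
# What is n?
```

Trace:
`a = 12` → a = 12
`count = a + 27` → count = 39
`n = a * 3 - 10` → n = 26
`a = count + n` → a = 65
`count = a - count` → count = 26
So n = 26

Answer: 26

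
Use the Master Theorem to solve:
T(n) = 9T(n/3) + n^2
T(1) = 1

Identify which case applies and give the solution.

a=9, b=3, f(n)=n^2. log_3(9) = 2. Since c=2 = 2, Case 2 applies: T(n) = Θ(n^log_b(a) · log n) = O(n^2 log n).

Answer: O(n^2 log n) - Case 2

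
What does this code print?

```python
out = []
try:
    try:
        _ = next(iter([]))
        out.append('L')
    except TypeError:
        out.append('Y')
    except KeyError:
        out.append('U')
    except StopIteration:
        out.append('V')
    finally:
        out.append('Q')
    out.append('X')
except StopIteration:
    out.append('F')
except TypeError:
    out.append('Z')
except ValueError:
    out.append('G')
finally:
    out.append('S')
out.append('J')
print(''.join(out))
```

Execution trace: 'V' (inner except StopIteration) → 'Q' (inner finally) → 'X' (try body, no exception) → 'S' (finally) → 'J' (after the try/except). Output: VQXSJ

Answer: VQXSJ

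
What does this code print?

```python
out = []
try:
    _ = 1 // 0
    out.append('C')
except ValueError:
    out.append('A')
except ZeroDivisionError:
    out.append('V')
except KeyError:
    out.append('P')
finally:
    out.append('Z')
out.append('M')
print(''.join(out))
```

Execution trace: 'V' (except ZeroDivisionError) → 'Z' (finally) → 'M' (after the try/except). Output: VZM

Answer: VZM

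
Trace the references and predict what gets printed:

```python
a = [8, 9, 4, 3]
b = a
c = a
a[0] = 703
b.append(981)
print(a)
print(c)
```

Key concept: multiple aliases.
Step by step:
`a = [8, 9, 4, 3]` → a = [8, 9, 4, 3]
`b = a` → b = [8, 9, 4, 3] (same object as a)
`c = a` → c = [8, 9, 4, 3] (same object as a, b)
`a[0] = 703` → a = [703, 9, 4, 3] (same object as b, c); b = [703, 9, 4, 3] (same object as a, c); c = [703, 9, 4, 3] (same object as a, b)
`b.append(981)` → a = [703, 9, 4, 3, 981] (same object as b, c); b = [703, 9, 4, 3, 981] (same object as a, c); c = [703, 9, 4, 3, 981] (same object as a, b)
`print(a)` → prints [703, 9, 4, 3, 981]
`print(c)` → prints [703, 9, 4, 3, 981]

Answer:
[703, 9, 4, 3, 981]
[703, 9, 4, 3, 981]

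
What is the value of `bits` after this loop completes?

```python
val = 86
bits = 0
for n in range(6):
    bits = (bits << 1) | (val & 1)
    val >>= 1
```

Reverse lowest 6 bits of 86
`bits` takes the values: 0 → 1 → 3 → 6 → 13 → 26

Answer: 26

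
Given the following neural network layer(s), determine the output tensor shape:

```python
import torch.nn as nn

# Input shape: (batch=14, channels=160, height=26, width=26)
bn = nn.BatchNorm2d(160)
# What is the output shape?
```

Input: (14, 160, 26, 26) -> Output: (14, 160, 26, 26)

Answer: (14, 160, 26, 26)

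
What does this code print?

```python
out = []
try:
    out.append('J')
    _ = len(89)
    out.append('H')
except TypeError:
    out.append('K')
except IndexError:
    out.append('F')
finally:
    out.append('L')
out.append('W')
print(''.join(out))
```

Execution trace: 'J' (try body) → 'K' (except TypeError) → 'L' (finally) → 'W' (after the try/except). Output: JKLW

Answer: JKLW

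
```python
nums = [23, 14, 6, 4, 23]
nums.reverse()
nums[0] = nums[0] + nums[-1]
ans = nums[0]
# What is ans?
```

Trace:
`nums = [23, 14, 6, 4, 23]` → nums = [23, 14, 6, 4, 23]
`nums.reverse()` → nums = [23, 4, 6, 14, 23]
`nums[0] = nums[0] + nums[-1]` → nums = [46, 4, 6, 14, 23]
`ans = nums[0]` → ans = 46
So ans = 46

Answer: 46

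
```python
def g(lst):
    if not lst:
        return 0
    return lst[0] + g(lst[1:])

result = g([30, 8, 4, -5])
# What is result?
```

30 + 8 + 4 + (-5) + 0 = 37

Answer: 37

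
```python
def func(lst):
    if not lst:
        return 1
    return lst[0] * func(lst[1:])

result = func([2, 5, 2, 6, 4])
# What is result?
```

Product over [2, 5, 2, 6, 4] = 2 * 5 * 2 * 6 * 4 = 480

Answer: 480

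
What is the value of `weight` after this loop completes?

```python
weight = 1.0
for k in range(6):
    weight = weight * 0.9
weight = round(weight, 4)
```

Exponential decay: 1.0 * 0.9^6
`weight` takes the values: 1.0 → 0.9 → 0.81 → 0.729 → 0.6561 → 0.59049 → 0.531441 → 0.5314

Answer: 0.5314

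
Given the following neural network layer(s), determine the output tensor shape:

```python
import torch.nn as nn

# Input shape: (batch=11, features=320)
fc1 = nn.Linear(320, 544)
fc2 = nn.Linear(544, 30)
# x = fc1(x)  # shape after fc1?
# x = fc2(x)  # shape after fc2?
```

Input: (11, 320) -> after fc1: (11, 544) -> Output: (11, 30)

Answer: (11, 30)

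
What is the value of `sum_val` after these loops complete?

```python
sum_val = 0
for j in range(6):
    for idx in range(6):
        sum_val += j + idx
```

Sum of all j+idx for j,idx in 6x6
`sum_val` takes the values: 0 → 1 → 3 → 6 → 10 → 15 → 16 → 18 → 21 → 25 → 30 → 36 → 38 → 41 → 45 → 50 → 56 → 63 → 66 → 70 → 75 → 81 → 88 → 96 → 100 → 105 → 111 → 118 → 126 → 135 → 140 → 146 → 153 → 161 → 170 → 180

Answer: 180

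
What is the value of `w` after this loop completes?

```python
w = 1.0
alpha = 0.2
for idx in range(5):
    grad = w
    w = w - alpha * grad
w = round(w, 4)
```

Gradient descent: w = 1.0 * (1 - 0.2)^5
`w` takes the values: 1.0 → 0.8 → 0.64 → 0.512 → 0.4096 → 0.32768 → 0.3277

Answer: 0.3277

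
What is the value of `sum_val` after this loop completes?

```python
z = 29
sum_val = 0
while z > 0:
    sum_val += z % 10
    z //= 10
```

Sum digits of 29
`sum_val` takes the values: 0 → 9 → 11

Answer: 11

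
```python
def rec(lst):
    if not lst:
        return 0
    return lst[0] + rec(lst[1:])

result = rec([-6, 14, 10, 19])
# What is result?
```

(-6) + 14 + 10 + 19 + 0 = 37

Answer: 37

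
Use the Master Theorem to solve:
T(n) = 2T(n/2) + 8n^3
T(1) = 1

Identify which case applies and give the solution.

a=2, b=2, f(n)=8n^3. log_2(2) = 1. Since c=3 > 1 and the regularity condition holds (2(n/2)^3 = (2/2^3)n^3 with 2/2^3 < 1), Case 3 applies: T(n) = Θ(f(n)) = O(n^3).

Answer: O(n^3) - Case 3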